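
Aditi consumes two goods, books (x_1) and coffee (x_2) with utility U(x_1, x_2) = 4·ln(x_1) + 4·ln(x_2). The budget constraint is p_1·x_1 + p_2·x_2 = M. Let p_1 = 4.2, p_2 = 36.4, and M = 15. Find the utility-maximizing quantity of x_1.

MU_x_1/MU_x_2 = (4·x_2)/(4·x_1); tangency sets this equal to p_1/p_2.
Rearranging, p_2·x_2 = p_1·x_1. Substituting into the budget gives p_1·x_1·(1 + 1) = M.
Demand: x_1*(p_1,p_2,M) = 0.5·M/p_1 and x_2* = 0.5·M/p_2.
At p_1=4.2, p_2=36.4, M=15: x_1* = 0.5·15/4.2 = 1.7857.

x_1* = 1.7857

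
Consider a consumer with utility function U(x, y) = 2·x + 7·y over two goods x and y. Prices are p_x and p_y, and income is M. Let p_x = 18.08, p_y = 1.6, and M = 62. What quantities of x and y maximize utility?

x* = 0, y* = 38.75

y gives more utility per dollar, so spend all income on y: y* = M/p_y, x* = 0.
Numerically: x* = 0, y* = 38.75.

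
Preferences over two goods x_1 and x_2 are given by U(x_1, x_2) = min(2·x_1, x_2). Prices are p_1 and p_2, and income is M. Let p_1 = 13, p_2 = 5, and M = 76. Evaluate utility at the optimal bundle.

V = 6.6087

Demand: x_1*(p_1,p_2,M) = M/(p_1 + 2·p_2), x_2* = 2·M/(p_1 + 2·p_2).
Here 13 + 2·5 = 23, giving x_1* = 3.3043 and x_2* = 6.6087.
Utility at the optimum: U(3.3043, 6.6087) = 6.6087.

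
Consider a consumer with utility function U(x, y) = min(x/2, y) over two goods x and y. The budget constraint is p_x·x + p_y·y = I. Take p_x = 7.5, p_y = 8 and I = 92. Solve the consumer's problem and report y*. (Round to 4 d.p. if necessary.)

y* = 4

Demand: x*(p_x,p_y,I) = 2·I/(2·p_x + p_y), y* = I/(2·p_x + p_y).
Here 2·7.5 + 8 = 23, giving y* = 4.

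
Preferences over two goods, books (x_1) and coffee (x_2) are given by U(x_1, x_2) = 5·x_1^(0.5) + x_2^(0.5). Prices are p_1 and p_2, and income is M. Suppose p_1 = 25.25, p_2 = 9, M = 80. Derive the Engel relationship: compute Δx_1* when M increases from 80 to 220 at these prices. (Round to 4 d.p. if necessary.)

MRS = MU_x_1/MU_x_2 = 5·(x_2/x_1)^(0.5). Set equal to p_1/p_2.
Hence x_2/x_1 = ((1/5)·p_1/p_2)^(1/(0.5)), i.e. raised to the 2 power.
With the ratio pinned down, the budget gives x_1* = M/(p_1 + p_2·(x_2/x_1)) and x_2* = (x_2/x_1)·x_1*.
Numerically x_2/x_1 = 0.314846, so x_1* = 80/(25.25 + 9·0.314846) = 2.8486.
At M' = 220: x_1* = 7.8338. Change: 7.8338 − 2.8486 = 4.9851.

Δx_1* = 4.9851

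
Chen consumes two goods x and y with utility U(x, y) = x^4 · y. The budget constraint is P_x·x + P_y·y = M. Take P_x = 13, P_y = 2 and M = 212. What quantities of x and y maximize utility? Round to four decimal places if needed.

x* = 13.0462, y* = 21.2

Tangency: MRS = 4·y/x = P_x/P_y.
So 4·P_y·y = P_x·x; combined with the budget, a share 0.8 of income goes to x.
Demand: x*(P_x,P_y,M) = 0.8·M/P_x and y* = 0.2·M/P_y.
At P_x=13, P_y=2, M=212: x* = 0.8·212/13 = 13.0462, y* = 21.2.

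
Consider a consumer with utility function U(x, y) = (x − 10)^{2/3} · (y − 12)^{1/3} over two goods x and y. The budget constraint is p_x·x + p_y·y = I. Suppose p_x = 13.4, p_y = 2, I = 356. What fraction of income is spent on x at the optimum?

share on x = 0.7472

Discretionary income = 356 − 10·13.4 − 12·2 = 198; x* = 10 + 2/3·198/13.4 = 19.8507; y* = 12 + 1/3·198/2 = 45.
Expenditure on x: 13.4·19.8507 = 266; share = 0.7472.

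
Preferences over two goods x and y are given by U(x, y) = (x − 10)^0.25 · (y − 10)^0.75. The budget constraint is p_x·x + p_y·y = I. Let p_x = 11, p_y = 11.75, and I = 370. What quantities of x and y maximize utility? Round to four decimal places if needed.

x* = 13.2386, y* = 19.0957

This is Cobb-Douglas in (x−10, y−10): tangency gives 0.25·p_y·(y−10) = 0.75·p_x·(x−10).
After buying the subsistence bundle (10, 10), a share 0.25 of the remaining income goes to x: x* = 10 + 0.25·(I − 10p_x − 10p_y)/p_x.
Discretionary income = 370 − 10·11 − 10·11.75 = 142.5; x* = 10 + 0.25·142.5/11 = 13.2386; y* = 10 + 0.75·142.5/11.75 = 19.0957.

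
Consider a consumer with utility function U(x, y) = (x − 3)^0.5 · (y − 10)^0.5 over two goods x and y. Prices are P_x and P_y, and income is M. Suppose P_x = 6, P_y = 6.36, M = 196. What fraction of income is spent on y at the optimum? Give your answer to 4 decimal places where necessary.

share on y = 0.6163

Let x' = x−3, y' = y−10. MRS = y'/x' = P_x/P_y.
After buying the subsistence bundle (3, 10), a share 0.5 of the remaining income goes to x: x* = 3 + 0.5·(M − 3P_x − 10P_y)/P_x.
Discretionary income = 196 − 3·6 − 10·6.36 = 114.4; x* = 3 + 0.5·114.4/6 = 12.5333; y* = 10 + 0.5·114.4/6.36 = 18.9937.
Expenditure on y: 6.36·18.9937 = 120.8; share = 0.6163.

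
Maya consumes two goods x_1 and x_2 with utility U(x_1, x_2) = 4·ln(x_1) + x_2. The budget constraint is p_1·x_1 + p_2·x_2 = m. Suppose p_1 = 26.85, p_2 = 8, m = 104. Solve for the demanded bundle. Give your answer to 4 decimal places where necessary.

x_1* = 1.1918, x_2* = 9

Set MRS = p_1/p_2: (4/x_1)/1 = p_1/p_2.
So x_1*(p_1,p_2) = 4·p_2/p_1, independent of income; and x_2* = (m − 4·p_2)/p_2.
At the given prices: x_1* = 4·8/26.85 = 1.1918, and x_2* = 9.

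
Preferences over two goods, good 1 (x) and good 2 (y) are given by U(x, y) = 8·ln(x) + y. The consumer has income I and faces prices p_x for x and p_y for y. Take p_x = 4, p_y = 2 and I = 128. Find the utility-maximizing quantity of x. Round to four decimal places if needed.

x* = 4

MU_x = 8/x, MU_y = 1. Tangency: 8/x = p_x/p_y.
So x*(p_x,p_y) = 8·p_y/p_x, independent of income; and y* = (I − 8·p_y)/p_y.
At the given prices: x* = 8·2/4 = 4.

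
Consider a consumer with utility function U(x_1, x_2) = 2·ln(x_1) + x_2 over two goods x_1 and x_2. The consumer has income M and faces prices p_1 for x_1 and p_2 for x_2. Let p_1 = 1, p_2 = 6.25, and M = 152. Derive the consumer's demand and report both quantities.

x_1* = 12.5, x_2* = 22.32

MU_x_1 = 2/x_1, MU_x_2 = 1. Tangency: 2/x_1 = p_1/p_2.
So x_1*(p_1,p_2) = 2·p_2/p_1, independent of income; and x_2* = (M − 2·p_2)/p_2.
At the given prices: x_1* = 2·6.25/1 = 12.5, and x_2* = 22.32.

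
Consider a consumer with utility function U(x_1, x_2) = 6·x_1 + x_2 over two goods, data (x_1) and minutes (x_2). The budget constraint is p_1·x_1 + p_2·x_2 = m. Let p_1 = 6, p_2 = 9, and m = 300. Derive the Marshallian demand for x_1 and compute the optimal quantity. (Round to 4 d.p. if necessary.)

Numerically: x_1* = 50, x_2* = 0.

x_1* = 50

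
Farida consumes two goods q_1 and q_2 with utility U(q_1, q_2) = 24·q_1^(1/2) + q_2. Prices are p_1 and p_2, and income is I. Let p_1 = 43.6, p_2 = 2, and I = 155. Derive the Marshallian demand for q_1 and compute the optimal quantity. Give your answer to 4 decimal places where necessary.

q_1* = 0.303

MU_q_1 = 12/√q_1, MU_q_2 = 1. Tangency: 12/√q_1 = p_1/p_2.
Solve: √q_1 = 12·p_2/p_1, so q_1*(p_1,p_2) = (12·p_2/p_1)², and q_2* = (I − p_1·q_1*)/p_2.
Plugging in: q_1* = (12·2/43.6)² = 0.303.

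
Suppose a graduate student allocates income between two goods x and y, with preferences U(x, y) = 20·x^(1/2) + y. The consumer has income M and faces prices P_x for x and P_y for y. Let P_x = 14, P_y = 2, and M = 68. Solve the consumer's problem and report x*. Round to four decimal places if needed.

x* = 2.0408

Utility is quasi-linear in y; the FOC for x is 10/√x = P_x/P_y.
Solve: √x = 10·P_y/P_x, so x*(P_x,P_y) = (10·P_y/P_x)², and y* = (M − P_x·x*)/P_y.
Plugging in: x* = (10·2/14)² = 2.0408.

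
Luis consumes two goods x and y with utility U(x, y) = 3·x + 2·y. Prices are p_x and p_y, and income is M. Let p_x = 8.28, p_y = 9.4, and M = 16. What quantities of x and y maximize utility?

Numerically: x* = 1.9324, y* = 0.

x* = 1.9324, y* = 0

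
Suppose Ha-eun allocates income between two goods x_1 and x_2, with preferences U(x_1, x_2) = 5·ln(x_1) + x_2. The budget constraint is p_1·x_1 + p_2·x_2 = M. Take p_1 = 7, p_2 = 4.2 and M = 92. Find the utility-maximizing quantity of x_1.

At the given prices: x_1* = 5·4.2/7 = 3.

x_1* = 3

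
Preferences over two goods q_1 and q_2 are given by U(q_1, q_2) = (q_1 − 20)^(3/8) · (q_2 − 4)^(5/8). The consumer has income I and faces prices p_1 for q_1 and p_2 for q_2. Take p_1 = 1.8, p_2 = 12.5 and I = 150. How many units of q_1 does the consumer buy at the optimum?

q_1* = 33.3333

This is Cobb-Douglas in (q_1−20, q_2−4): tangency gives 0.375·p_2·(q_2−4) = 0.625·p_1·(q_1−20).
Substituting into the budget: q_1* = 20 + 0.375·(I − 20·p_1 − 4·p_2)/p_1, and q_2* = 4 + 0.625·(…)/p_2.
Discretionary income = 150 − 20·1.8 − 4·12.5 = 64; q_1* = 20 + 0.375·64/1.8 = 33.3333.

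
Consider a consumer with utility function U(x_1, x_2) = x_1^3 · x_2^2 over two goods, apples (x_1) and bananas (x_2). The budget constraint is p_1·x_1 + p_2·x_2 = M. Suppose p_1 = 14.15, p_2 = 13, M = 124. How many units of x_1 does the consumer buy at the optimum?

Demand: x_1*(p_1,p_2,M) = 0.6·M/p_1 and x_2* = 0.4·M/p_2.
At p_1=14.15, p_2=13, M=124: x_1* = 0.6·124/14.15 = 5.258.

x_1* = 5.258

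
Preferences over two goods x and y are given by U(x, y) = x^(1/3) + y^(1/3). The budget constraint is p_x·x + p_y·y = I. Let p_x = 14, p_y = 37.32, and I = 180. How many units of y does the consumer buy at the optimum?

y* = 1.832

MU_x ∝ x^(-2/3), MU_y ∝ y^(-2/3), so MRS = (y/x)^(2/3) = p_x/p_y.
Hence y/x = (p_x/p_y)^(1/(2/3)), i.e. raised to the 1.5 power.
With the ratio pinned down, the budget gives x* = I/(p_x + p_y·(y/x)) and y* = (y/x)·x*.
Numerically y/x = 0.229763, so x* = 180/(14 + 37.32·0.229763) = 7.9735 and y* = 0.229763·7.9735 = 1.832.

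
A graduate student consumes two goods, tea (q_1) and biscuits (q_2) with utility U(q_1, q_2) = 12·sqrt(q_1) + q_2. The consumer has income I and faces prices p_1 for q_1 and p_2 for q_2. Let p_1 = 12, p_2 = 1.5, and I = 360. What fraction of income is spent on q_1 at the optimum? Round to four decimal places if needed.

MU_q_1 = 6/√q_1, MU_q_2 = 1. Tangency: 6/√q_1 = p_1/p_2.
Solve: √q_1 = 6·p_2/p_1, so q_1*(p_1,p_2) = (6·p_2/p_1)², and q_2* = (I − p_1·q_1*)/p_2.
Plugging in: q_1* = (6·1.5/12)² = 0.5625, q_2* = 235.5.
Expenditure on q_1: 12·0.5625 = 6.75; share = 0.0187.

share on q_1 = 0.0187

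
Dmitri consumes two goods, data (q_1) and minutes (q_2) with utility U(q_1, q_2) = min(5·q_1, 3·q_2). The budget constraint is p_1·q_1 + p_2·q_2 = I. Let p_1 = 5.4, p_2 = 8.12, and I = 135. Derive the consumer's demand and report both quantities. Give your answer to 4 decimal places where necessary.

q_1* = 7.1303, q_2* = 11.8838

Here 3·5.4 + 5·8.12 = 56.8, giving q_1* = 7.1303 and q_2* = 11.8838.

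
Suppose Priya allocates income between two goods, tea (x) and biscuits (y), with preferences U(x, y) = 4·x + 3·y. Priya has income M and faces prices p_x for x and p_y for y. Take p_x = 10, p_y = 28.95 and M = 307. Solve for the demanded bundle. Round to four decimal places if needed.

Linear utility — the consumer picks whichever good has higher MU/price: 4/10 = 0.4 vs 3/28.95 = 0.1036.
x gives more utility per dollar, so spend all income on x: x* = M/p_x, y* = 0.
Numerically: x* = 30.7, y* = 0.

x* = 30.7, y* = 0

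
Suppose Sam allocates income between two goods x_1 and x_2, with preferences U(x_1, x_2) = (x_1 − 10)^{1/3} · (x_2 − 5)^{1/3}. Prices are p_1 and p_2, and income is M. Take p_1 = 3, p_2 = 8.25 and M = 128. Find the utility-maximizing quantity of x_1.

MRS = (x_2−5)/(x_1−10). Tangency with p_1/p_2 gives x_2−5 = (p_1/p_2)·(x_1−10).
Substituting into the budget: x_1* = 10 + 0.5·(M − 10·p_1 − 5·p_2)/p_1, and x_2* = 5 + 0.5·(…)/p_2.
Discretionary income = 128 − 10·3 − 5·8.25 = 56.75; x_1* = 10 + 0.5·56.75/3 = 19.4583.

x_1* = 19.4583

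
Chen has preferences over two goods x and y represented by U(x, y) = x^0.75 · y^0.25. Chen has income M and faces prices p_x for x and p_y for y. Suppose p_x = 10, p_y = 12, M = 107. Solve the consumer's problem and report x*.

x* = 8.025

Tangency: MRS = 3·y/x = p_x/p_y.
So 0.75·p_y·y = 0.25·p_x·x; combined with the budget, a share 0.75 of income goes to x.
Demand: x*(p_x,p_y,M) = 0.75·M/p_x and y* = 0.25·M/p_y.
At p_x=10, p_y=12, M=107: x* = 0.75·107/10 = 8.025.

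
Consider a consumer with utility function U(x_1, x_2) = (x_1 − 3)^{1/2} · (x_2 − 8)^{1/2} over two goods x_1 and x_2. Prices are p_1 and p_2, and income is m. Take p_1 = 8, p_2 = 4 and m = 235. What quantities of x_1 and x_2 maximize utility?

Let x_1' = x_1−3, x_2' = x_2−8. MRS = x_2'/x_1' = p_1/p_2.
Substituting into the budget: x_1* = 3 + 0.5·(m − 3·p_1 − 8·p_2)/p_1, and x_2* = 8 + 0.5·(…)/p_2.
Discretionary income = 235 − 3·8 − 8·4 = 179; x_1* = 3 + 0.5·179/8 = 14.1875; x_2* = 8 + 0.5·179/4 = 30.375.

x_1* = 14.1875, x_2* = 30.375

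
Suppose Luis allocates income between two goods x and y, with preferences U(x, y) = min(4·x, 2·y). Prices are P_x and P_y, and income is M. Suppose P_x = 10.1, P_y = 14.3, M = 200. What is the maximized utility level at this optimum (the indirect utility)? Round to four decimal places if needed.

V = 20.6718

Leontief preferences: the optimum is at the kink where x/2 = y/4, i.e. y = 2·x.
Budget: P_x·x + P_y·2·x = M, so (2·P_x + 4·P_y)·x = 2·M.
Demand: x*(P_x,P_y,M) = 2·M/(2·P_x + 4·P_y), y* = 4·M/(2·P_x + 4·P_y).
Here 2·10.1 + 4·14.3 = 77.4, giving x* = 5.168 and y* = 10.3359.
Utility at the optimum: U(5.168, 10.3359) = 20.6718.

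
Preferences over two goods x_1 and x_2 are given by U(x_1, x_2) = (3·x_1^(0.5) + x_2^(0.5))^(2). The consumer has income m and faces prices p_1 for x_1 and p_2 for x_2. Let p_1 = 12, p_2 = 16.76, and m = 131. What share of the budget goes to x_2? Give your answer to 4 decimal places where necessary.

MU_x_1 ∝ 3·x_1^(-0.5), MU_x_2 ∝ x_2^(-0.5), so MRS = 3·(x_2/x_1)^(0.5) = p_1/p_2.
Solve for the ratio: x_2/x_1 = [(1/3)·p_1/p_2]^(2).
With the ratio pinned down, the budget gives x_1* = m/(p_1 + p_2·(x_2/x_1)) and x_2* = (x_2/x_1)·x_1*.
Numerically x_2/x_1 = 0.05696, so x_1* = 131/(12 + 16.76·0.05696) = 10.1122 and x_2* = 0.05696·10.1122 = 0.576.
Expenditure on x_2: 16.76·0.576 = 9.6536; share = 0.0737.

share on x_2 = 0.0737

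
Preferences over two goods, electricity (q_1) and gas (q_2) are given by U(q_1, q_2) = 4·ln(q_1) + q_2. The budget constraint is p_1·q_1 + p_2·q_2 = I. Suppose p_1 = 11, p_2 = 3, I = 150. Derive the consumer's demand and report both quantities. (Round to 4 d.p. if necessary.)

Set MRS = p_1/p_2: (4/q_1)/1 = p_1/p_2.
So q_1*(p_1,p_2) = 4·p_2/p_1, independent of income; and q_2* = (I − 4·p_2)/p_2.
At the given prices: q_1* = 4·3/11 = 1.0909, and q_2* = 46.

q_1* = 1.0909, q_2* = 46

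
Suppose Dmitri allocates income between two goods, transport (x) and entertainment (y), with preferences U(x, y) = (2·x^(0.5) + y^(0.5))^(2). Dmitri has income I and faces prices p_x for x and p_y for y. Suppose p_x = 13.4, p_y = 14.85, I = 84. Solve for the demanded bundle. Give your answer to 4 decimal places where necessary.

MU_x ∝ 2·x^(-0.5), MU_y ∝ y^(-0.5), so MRS = 2·(y/x)^(0.5) = p_x/p_y.
Hence y/x = ((1/2)·p_x/p_y)^(1/(0.5)), i.e. raised to the 2 power.
Substitute y = (y/x)·x into the budget: x* = I/(p_x + p_y·(y/x)).
Numerically y/x = 0.203562, so x* = 84/(13.4 + 14.85·0.203562) = 5.1148 and y* = 0.203562·5.1148 = 1.0412.

x* = 5.1148, y* = 1.0412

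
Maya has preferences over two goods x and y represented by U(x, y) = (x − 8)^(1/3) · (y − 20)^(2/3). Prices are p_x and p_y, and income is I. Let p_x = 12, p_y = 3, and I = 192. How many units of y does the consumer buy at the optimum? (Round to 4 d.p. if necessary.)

y* = 28

MRS = (1/2)·(y−20)/(x−8). Tangency with p_x/p_y gives y−20 = 2·(p_x/p_y)·(x−8).
After buying the subsistence bundle (8, 20), a share 1/3 of the remaining income goes to x: x* = 8 + 1/3·(I − 8p_x − 20p_y)/p_x.
Discretionary income = 192 − 8·12 − 20·3 = 36; y* = 20 + 2/3·36/3 = 28.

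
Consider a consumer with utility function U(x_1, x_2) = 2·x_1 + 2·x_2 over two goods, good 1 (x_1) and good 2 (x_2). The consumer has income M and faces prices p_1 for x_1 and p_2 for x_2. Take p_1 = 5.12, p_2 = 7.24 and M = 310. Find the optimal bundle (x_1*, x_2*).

x_1* = 60.5469, x_2* = 0

x_1 gives more utility per dollar, so spend all income on x_1: x_1* = M/p_1, x_2* = 0.
Numerically: x_1* = 60.5469, x_2* = 0.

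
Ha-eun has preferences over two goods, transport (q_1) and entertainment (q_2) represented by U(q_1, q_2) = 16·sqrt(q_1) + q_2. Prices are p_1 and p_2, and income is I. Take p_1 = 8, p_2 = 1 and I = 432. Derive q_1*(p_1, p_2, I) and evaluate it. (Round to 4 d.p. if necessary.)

q_1* = 1

MU_q_1 = 8/√q_1, MU_q_2 = 1. Tangency: 8/√q_1 = p_1/p_2.
Solve: √q_1 = 8·p_2/p_1, so q_1*(p_1,p_2) = (8·p_2/p_1)², and q_2* = (I − p_1·q_1*)/p_2.
Plugging in: q_1* = (8·1/8)² = 1.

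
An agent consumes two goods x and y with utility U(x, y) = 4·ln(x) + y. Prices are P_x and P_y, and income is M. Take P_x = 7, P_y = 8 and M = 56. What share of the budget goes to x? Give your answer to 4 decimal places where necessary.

share on x = 0.5714

Set MRS = P_x/P_y: (4/x)/1 = P_x/P_y.
So x*(P_x,P_y) = 4·P_y/P_x, independent of income; and y* = (M − 4·P_y)/P_y.
At the given prices: x* = 4·8/7 = 4.5714, and y* = 3.
Expenditure on x: 7·4.5714 = 32; share = 0.5714.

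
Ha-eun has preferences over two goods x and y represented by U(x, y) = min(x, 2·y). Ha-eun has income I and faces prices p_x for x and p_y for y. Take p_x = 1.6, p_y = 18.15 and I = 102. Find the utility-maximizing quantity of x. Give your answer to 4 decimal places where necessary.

x* = 9.555

With perfect complements, no substitution: consume in ratio x:y = 2:1.
Budget: p_x·x + p_y·(1/2)·x = I, so (2·p_x + p_y)·x = 2·I.
Demand: x*(p_x,p_y,I) = 2·I/(2·p_x + p_y), y* = I/(2·p_x + p_y).
Here 2·1.6 + 18.15 = 21.35, giving x* = 9.555.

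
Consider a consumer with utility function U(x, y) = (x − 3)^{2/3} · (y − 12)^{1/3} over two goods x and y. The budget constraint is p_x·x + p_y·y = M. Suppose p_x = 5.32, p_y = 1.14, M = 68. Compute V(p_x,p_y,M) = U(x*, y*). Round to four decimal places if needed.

V = 6.3758

This is Cobb-Douglas in (x−3, y−12): tangency gives 2/3·p_y·(y−12) = 1/3·p_x·(x−3).
After buying the subsistence bundle (3, 12), a share 2/3 of the remaining income goes to x: x* = 3 + 2/3·(M − 3p_x − 12p_y)/p_x.
Discretionary income = 68 − 3·5.32 − 12·1.14 = 38.36; x* = 3 + 2/3·38.36/5.32 = 7.807; y* = 12 + 1/3·38.36/1.14 = 23.2164.
Utility at the optimum: U(7.807, 23.2164) = 6.3758.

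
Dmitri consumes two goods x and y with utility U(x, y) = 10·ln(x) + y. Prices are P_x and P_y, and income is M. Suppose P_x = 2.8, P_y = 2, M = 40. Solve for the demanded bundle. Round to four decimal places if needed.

x* = 7.1429, y* = 10

MU_x = 10/x, MU_y = 1. Tangency: 10/x = P_x/P_y.
So x*(P_x,P_y) = 10·P_y/P_x, independent of income; and y* = (M − 10·P_y)/P_y.
At the given prices: x* = 10·2/2.8 = 7.1429, and y* = 10.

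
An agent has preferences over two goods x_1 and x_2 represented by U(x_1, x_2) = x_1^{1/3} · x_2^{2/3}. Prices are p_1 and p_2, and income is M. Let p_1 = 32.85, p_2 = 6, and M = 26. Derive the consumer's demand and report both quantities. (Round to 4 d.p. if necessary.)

MU_x_1/MU_x_2 = (1/3·x_2)/(2/3·x_1); tangency sets this equal to p_1/p_2.
Rearranging, p_2·x_2 = 2·p_1·x_1. Substituting into the budget gives p_1·x_1·(1 + 2) = M.
Demand: x_1*(p_1,p_2,M) = 1/3·M/p_1 and x_2* = 2/3·M/p_2.
At p_1=32.85, p_2=6, M=26: x_1* = 1/3·26/32.85 = 0.2638, x_2* = 2.8889.

x_1* = 0.2638, x_2* = 2.8889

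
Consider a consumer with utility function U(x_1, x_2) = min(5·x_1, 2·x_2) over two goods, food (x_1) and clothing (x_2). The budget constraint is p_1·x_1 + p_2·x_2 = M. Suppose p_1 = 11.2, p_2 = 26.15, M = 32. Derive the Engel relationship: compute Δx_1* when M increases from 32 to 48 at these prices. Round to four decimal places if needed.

Δx_1* = 0.2089

Leontief preferences: the optimum is at the kink where x_1/2 = x_2/5, i.e. x_2 = (5/2)·x_1.
Budget: p_1·x_1 + p_2·(5/2)·x_1 = M, so (2·p_1 + 5·p_2)·x_1 = 2·M.
Demand: x_1*(p_1,p_2,M) = 2·M/(2·p_1 + 5·p_2), x_2* = 5·M/(2·p_1 + 5·p_2).
Here 2·11.2 + 5·26.15 = 153.15, giving x_1* = 0.4179.
At M' = 48: x_1* = 0.6268. Change: 0.6268 − 0.4179 = 0.2089.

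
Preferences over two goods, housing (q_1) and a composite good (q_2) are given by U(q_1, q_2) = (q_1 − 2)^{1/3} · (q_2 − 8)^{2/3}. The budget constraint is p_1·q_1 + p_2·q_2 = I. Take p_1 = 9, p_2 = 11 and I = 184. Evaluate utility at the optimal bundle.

Substituting into the budget: q_1* = 2 + 1/3·(I − 2·p_1 − 8·p_2)/p_1, and q_2* = 8 + 2/3·(…)/p_2.
Discretionary income = 184 − 2·9 − 8·11 = 78; q_1* = 2 + 1/3·78/9 = 4.8889; q_2* = 8 + 2/3·78/11 = 12.7273.
Utility at the optimum: U(4.8889, 12.7273) = 4.0116.

V = 4.0116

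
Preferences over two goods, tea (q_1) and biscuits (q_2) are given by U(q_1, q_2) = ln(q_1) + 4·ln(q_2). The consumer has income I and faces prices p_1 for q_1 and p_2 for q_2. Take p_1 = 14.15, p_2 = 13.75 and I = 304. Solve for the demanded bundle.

Tangency: MRS = (1/4)·q_2/q_1 = p_1/p_2.
Rearranging, p_2·q_2 = 4·p_1·q_1. Substituting into the budget gives p_1·q_1·(1 + 4) = I.
Demand: q_1*(p_1,p_2,I) = 0.2·I/p_1 and q_2* = 0.8·I/p_2.
At p_1=14.15, p_2=13.75, I=304: q_1* = 0.2·304/14.15 = 4.2968, q_2* = 17.6873.

q_1* = 4.2968, q_2* = 17.6873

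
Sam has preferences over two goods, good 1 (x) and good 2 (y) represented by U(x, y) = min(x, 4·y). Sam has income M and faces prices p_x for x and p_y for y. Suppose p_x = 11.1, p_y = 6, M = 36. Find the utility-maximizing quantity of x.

With perfect complements, no substitution: consume in ratio x:y = 4:1.
Budget: p_x·x + p_y·(1/4)·x = M, so (4·p_x + p_y)·x = 4·M.
Demand: x*(p_x,p_y,M) = 4·M/(4·p_x + p_y), y* = M/(4·p_x + p_y).
Here 4·11.1 + 6 = 50.4, giving x* = 2.8571.

x* = 2.8571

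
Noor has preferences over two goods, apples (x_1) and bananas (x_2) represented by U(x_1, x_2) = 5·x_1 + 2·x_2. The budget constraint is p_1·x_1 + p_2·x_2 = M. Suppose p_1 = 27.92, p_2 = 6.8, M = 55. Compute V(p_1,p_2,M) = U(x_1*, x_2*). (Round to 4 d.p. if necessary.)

V = 16.1765

Linear utility — the consumer picks whichever good has higher MU/price: 5/27.92 = 0.1791 vs 2/6.8 = 0.2941.
x_2 gives more utility per dollar, so spend all income on x_2: x_2* = M/p_2, x_1* = 0.
Numerically: x_1* = 0, x_2* = 8.0882.
Utility at the optimum: U(0, 8.0882) = 16.1765.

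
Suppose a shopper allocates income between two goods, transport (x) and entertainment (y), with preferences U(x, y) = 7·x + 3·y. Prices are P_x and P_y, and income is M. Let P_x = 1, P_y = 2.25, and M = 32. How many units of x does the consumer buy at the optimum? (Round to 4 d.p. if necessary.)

x* = 32

Linear utility — the consumer picks whichever good has higher MU/price: 7/1 = 7 vs 3/2.25 = 1.3333.
x gives more utility per dollar, so spend all income on x: x* = M/P_x, y* = 0.
Numerically: x* = 32, y* = 0.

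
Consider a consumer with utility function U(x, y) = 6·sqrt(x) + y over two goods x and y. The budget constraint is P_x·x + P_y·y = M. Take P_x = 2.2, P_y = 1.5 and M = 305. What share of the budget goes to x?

Utility is quasi-linear in y; the FOC for x is 3/√x = P_x/P_y.
Thus x* = (3·P_y/P_x)² — independent of M — with the rest of income spent on y.
Plugging in: x* = (3·1.5/2.2)² = 4.1839, y* = 197.197.
Expenditure on x: 2.2·4.1839 = 9.2045; share = 0.0302.

share on x = 0.0302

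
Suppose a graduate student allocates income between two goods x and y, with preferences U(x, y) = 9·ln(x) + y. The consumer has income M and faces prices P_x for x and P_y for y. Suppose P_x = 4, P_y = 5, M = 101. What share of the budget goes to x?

share on x = 0.4455

Set MRS = P_x/P_y: (9/x)/1 = P_x/P_y.
So x*(P_x,P_y) = 9·P_y/P_x, independent of income; and y* = (M − 9·P_y)/P_y.
At the given prices: x* = 9·5/4 = 11.25, and y* = 11.2.
Expenditure on x: 4·11.25 = 45; share = 0.4455.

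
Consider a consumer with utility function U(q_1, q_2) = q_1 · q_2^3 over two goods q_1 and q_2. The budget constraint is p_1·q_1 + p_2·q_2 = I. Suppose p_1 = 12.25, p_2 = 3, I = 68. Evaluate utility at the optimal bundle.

V = 6818.0408

The MRS is (1/3)·q_2/q_1. Set MRS = p_1/p_2.
So p_2·q_2 = 3·p_1·q_1; combined with the budget, a share 0.25 of income goes to q_1.
Demand: q_1*(p_1,p_2,I) = 0.25·I/p_1 and q_2* = 0.75·I/p_2.
At p_1=12.25, p_2=3, I=68: q_1* = 0.25·68/12.25 = 1.3878, q_2* = 17.
Utility at the optimum: U(1.3878, 17) = 6818.0408.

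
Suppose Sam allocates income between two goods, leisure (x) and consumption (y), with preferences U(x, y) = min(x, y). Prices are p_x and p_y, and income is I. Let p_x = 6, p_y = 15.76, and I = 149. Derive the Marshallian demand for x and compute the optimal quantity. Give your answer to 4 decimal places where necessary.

x* = 6.8474

Demand: x*(p_x,p_y,I) = I/(p_x + p_y), y* = I/(p_x + p_y).
Here 6 + 15.76 = 21.76, giving x* = 6.8474.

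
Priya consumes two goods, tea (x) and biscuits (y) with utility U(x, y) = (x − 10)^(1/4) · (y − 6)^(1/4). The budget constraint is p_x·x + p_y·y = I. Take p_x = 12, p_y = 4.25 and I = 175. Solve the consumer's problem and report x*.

x* = 11.2292

Let x' = x−10, y' = y−6. MRS = y'/x' = p_x/p_y.
After buying the subsistence bundle (10, 6), a share 0.5 of the remaining income goes to x: x* = 10 + 0.5·(I − 10p_x − 6p_y)/p_x.
Discretionary income = 175 − 10·12 − 6·4.25 = 29.5; x* = 10 + 0.5·29.5/12 = 11.2292.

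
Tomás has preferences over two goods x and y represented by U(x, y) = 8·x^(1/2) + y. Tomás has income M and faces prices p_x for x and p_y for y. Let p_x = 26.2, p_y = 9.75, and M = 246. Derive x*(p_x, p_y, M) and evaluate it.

x* = 2.2158

MU_x = 4/√x, MU_y = 1. Tangency: 4/√x = p_x/p_y.
Solve: √x = 4·p_y/p_x, so x*(p_x,p_y) = (4·p_y/p_x)², and y* = (M − p_x·x*)/p_y.
Plugging in: x* = (4·9.75/26.2)² = 2.2158.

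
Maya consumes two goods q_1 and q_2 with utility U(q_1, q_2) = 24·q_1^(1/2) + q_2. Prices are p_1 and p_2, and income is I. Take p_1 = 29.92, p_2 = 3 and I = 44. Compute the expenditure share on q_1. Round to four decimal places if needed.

Utility is quasi-linear in q_2; the FOC for q_1 is 12/√q_1 = p_1/p_2.
Thus q_1* = (12·p_2/p_1)² — independent of I — with the rest of income spent on q_2.
Plugging in: q_1* = (12·3/29.92)² = 1.4477, q_2* = 0.2282.
Expenditure on q_1: 29.92·1.4477 = 43.3155; share = 0.9844.

share on q_1 = 0.9844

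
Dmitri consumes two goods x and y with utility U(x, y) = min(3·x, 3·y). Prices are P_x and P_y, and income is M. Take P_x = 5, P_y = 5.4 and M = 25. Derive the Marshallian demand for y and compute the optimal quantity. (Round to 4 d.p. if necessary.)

y* = 2.4038

Leontief preferences: the optimum is at the kink where x/3 = y/3, i.e. y = x.
Budget: P_x·x + P_y·x = M, so (3·P_x + 3·P_y)·x = 3·M.
Demand: x*(P_x,P_y,M) = 3·M/(3·P_x + 3·P_y), y* = 3·M/(3·P_x + 3·P_y).
Here 3·5 + 3·5.4 = 31.2, giving y* = 2.4038.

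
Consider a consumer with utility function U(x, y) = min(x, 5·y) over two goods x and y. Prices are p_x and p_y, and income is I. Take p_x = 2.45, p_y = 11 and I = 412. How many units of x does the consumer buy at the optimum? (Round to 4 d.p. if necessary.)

x* = 88.6022

Demand: x*(p_x,p_y,I) = 5·I/(5·p_x + p_y), y* = I/(5·p_x + p_y).
Here 5·2.45 + 11 = 23.25, giving x* = 88.6022.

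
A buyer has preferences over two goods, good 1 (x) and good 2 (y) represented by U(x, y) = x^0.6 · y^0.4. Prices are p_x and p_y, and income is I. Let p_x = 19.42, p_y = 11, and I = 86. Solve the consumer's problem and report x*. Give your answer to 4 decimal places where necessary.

The MRS is (3/2)·y/x. Set MRS = p_x/p_y.
So 0.6·p_y·y = 0.4·p_x·x; combined with the budget, a share 0.6 of income goes to x.
Demand: x*(p_x,p_y,I) = 0.6·I/p_x and y* = 0.4·I/p_y.
At p_x=19.42, p_y=11, I=86: x* = 0.6·86/19.42 = 2.6571.

x* = 2.6571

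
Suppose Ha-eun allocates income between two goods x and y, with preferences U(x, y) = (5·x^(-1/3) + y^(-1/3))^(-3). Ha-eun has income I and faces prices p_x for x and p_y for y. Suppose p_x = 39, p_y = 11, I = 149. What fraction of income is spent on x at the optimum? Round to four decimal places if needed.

share on x = 0.8211

MRS = MU_x/MU_y = 5·(y/x)^(4/3). Set equal to p_x/p_y.
Solve for the ratio: y/x = [(1/5)·p_x/p_y]^(0.75).
Substitute y = (y/x)·x into the budget: x* = I/(p_x + p_y·(y/x)).
Numerically y/x = 0.772728, so x* = 149/(39 + 11·0.772728) = 3.1368 and y* = 0.772728·3.1368 = 2.4239.
Expenditure on x: 39·3.1368 = 122.3368; share = 0.8211.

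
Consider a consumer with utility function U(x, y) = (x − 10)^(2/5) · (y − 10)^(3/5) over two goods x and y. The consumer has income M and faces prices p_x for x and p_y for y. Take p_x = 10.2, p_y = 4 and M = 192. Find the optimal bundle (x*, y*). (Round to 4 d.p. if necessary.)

x* = 11.9608, y* = 17.5

This is Cobb-Douglas in (x−10, y−10): tangency gives 0.4·p_y·(y−10) = 0.6·p_x·(x−10).
After buying the subsistence bundle (10, 10), a share 0.4 of the remaining income goes to x: x* = 10 + 0.4·(M − 10p_x − 10p_y)/p_x.
Discretionary income = 192 − 10·10.2 − 10·4 = 50; x* = 10 + 0.4·50/10.2 = 11.9608; y* = 10 + 0.6·50/4 = 17.5.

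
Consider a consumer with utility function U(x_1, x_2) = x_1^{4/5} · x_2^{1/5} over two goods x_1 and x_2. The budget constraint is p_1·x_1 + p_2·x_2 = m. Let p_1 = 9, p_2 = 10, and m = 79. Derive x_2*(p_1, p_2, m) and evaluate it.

The MRS is 4·x_2/x_1. Set MRS = p_1/p_2.
Rearranging, p_2·x_2 = (1/4)·p_1·x_1. Substituting into the budget gives p_1·x_1·(1 + (1/4)) = m.
Demand: x_1*(p_1,p_2,m) = 0.8·m/p_1 and x_2* = 0.2·m/p_2.
At p_1=9, p_2=10, m=79: x_2* = 0.2·79/10 = 1.58.

x_2* = 1.58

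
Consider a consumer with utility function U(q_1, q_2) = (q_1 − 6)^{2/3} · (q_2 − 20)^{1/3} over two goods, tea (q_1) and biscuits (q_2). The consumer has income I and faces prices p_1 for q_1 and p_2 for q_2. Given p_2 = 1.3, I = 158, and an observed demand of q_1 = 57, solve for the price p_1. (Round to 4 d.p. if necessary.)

p_1 = 1.6

MRS = 2·(q_2−20)/(q_1−6). Tangency with p_1/p_2 gives q_2−20 = (1/2)·(p_1/p_2)·(q_1−6).
After buying the subsistence bundle (6, 20), a share 2/3 of the remaining income goes to q_1: q_1* = 6 + 2/3·(I − 6p_1 − 20p_2)/p_1.
Set q_1* = 57 in the demand function and solve for p_1: p_1 = 1.6.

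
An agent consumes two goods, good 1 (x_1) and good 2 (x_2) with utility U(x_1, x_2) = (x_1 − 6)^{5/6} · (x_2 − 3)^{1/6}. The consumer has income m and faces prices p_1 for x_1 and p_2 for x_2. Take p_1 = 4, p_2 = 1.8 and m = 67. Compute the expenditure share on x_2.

share on x_2 = 0.1741

Let x_1' = x_1−6, x_2' = x_2−3. MRS = 5·x_2'/x_1' = p_1/p_2.
After buying the subsistence bundle (6, 3), a share 5/6 of the remaining income goes to x_1: x_1* = 6 + 5/6·(m − 6p_1 − 3p_2)/p_1.
Discretionary income = 67 − 6·4 − 3·1.8 = 37.6; x_1* = 6 + 5/6·37.6/4 = 13.8333; x_2* = 3 + 1/6·37.6/1.8 = 6.4815.
Expenditure on x_2: 1.8·6.4815 = 11.6667; share = 0.1741.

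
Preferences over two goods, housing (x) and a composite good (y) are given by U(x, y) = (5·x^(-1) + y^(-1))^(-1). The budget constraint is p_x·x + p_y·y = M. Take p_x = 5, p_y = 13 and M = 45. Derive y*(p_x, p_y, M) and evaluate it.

y* = 1.4503

MRS = MU_x/MU_y = 5·(y/x)^(2). Set equal to p_x/p_y.
Hence y/x = ((1/5)·p_x/p_y)^(1/(2)), i.e. raised to the 0.5 power.
With the ratio pinned down, the budget gives x* = M/(p_x + p_y·(y/x)) and y* = (y/x)·x*.
Numerically y/x = 0.27735, so x* = 45/(5 + 13·0.27735) = 5.2292 and y* = 0.27735·5.2292 = 1.4503.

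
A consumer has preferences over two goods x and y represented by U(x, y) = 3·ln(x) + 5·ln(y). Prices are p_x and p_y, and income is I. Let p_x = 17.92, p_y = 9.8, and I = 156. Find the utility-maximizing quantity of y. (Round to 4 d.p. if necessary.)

The MRS is (3/5)·y/x. Set MRS = p_x/p_y.
So 3·p_y·y = 5·p_x·x; combined with the budget, a share 0.375 of income goes to x.
Demand: x*(p_x,p_y,I) = 0.375·I/p_x and y* = 0.625·I/p_y.
At p_x=17.92, p_y=9.8, I=156: y* = 0.625·156/9.8 = 9.949.

y* = 9.949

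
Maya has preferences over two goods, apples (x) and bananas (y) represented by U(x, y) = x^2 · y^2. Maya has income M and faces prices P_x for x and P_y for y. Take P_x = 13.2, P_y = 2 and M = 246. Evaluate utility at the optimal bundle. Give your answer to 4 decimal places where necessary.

MU_x/MU_y = (2·y)/(2·x); tangency sets this equal to P_x/P_y.
Rearranging, P_y·y = P_x·x. Substituting into the budget gives P_x·x·(1 + 1) = M.
Demand: x*(P_x,P_y,M) = 0.5·M/P_x and y* = 0.5·M/P_y.
At P_x=13.2, P_y=2, M=246: x* = 0.5·246/13.2 = 9.3182, y* = 61.5.
Utility at the optimum: U(9.3182, 61.5) = 328407.141.

V = 328407.141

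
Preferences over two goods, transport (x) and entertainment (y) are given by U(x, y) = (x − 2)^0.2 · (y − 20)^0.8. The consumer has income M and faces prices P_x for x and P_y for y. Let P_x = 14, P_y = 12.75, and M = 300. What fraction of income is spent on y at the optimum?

Let x' = x−2, y' = y−20. MRS = (1/4)·y'/x' = P_x/P_y.
After buying the subsistence bundle (2, 20), a share 0.2 of the remaining income goes to x: x* = 2 + 0.2·(M − 2P_x − 20P_y)/P_x.
Discretionary income = 300 − 2·14 − 20·12.75 = 17; x* = 2 + 0.2·17/14 = 2.2429; y* = 20 + 0.8·17/12.75 = 21.0667.
Expenditure on y: 12.75·21.0667 = 268.6; share = 0.8953.

share on y = 0.8953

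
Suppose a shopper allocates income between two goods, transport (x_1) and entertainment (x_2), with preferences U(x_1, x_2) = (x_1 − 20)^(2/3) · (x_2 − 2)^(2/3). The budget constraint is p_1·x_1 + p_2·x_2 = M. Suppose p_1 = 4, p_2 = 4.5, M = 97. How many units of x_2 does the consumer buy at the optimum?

Substituting into the budget: x_1* = 20 + 0.5·(M − 20·p_1 − 2·p_2)/p_1, and x_2* = 2 + 0.5·(…)/p_2.
Discretionary income = 97 − 20·4 − 2·4.5 = 8; x_2* = 2 + 0.5·8/4.5 = 2.8889.

x_2* = 2.8889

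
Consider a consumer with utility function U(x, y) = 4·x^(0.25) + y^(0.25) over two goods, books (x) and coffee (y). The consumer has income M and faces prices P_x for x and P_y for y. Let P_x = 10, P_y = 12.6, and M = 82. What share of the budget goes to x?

share on x = 0.8727

From the CES first-order condition, 4·(y/x)^(0.75) = P_x/P_y.
Solve for the ratio: y/x = [(1/4)·P_x/P_y]^(4/3).
With the ratio pinned down, the budget gives x* = M/(P_x + P_y·(y/x)) and y* = (y/x)·x*.
Numerically y/x = 0.115725, so x* = 82/(10 + 12.6·0.115725) = 7.1565 and y* = 0.115725·7.1565 = 0.8282.
Expenditure on x: 10·7.1565 = 71.5649; share = 0.8727.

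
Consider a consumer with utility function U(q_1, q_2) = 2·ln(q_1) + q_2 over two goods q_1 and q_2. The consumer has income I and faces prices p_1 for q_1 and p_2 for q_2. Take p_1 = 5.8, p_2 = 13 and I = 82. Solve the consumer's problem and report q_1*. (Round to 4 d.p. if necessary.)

MU_q_1 = 2/q_1, MU_q_2 = 1. Tangency: 2/q_1 = p_1/p_2.
So q_1*(p_1,p_2) = 2·p_2/p_1, independent of income; and q_2* = (I − 2·p_2)/p_2.
At the given prices: q_1* = 2·13/5.8 = 4.4828.

q_1* = 4.4828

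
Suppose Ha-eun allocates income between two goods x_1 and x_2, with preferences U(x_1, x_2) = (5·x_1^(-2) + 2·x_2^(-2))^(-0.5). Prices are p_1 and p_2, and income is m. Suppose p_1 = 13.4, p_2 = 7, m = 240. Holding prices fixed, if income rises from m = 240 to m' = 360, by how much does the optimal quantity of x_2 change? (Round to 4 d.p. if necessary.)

Δx_2* = 5.5435

From the CES first-order condition, (5/2)·(x_2/x_1)^(3) = p_1/p_2.
Hence x_2/x_1 = ((2/5)·p_1/p_2)^(1/(3)), i.e. raised to the 1/3 power.
With the ratio pinned down, the budget gives x_1* = m/(p_1 + p_2·(x_2/x_1)) and x_2* = (x_2/x_1)·x_1*.
Numerically x_2/x_1 = 0.914862, so x_1* = 240/(13.4 + 7·0.914862) = 12.1187 and x_2* = 0.914862·12.1187 = 11.087.
At m' = 360: x_2* = 16.6305. Change: 16.6305 − 11.087 = 5.5435.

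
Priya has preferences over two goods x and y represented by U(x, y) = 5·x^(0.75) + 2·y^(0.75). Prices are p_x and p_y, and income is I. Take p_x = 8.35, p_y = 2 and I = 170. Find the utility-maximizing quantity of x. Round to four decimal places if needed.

MU_x ∝ 5·x^(-0.25), MU_y ∝ 2·y^(-0.25), so MRS = (5/2)·(y/x)^(0.25) = p_x/p_y.
Solve for the ratio: y/x = [(2/5)·p_x/p_y]^(4).
With the ratio pinned down, the budget gives x* = I/(p_x + p_y·(y/x)) and y* = (y/x)·x*.
Numerically y/x = 7.777963, so x* = 170/(8.35 + 2·7.777963) = 7.1112.

x* = 7.1112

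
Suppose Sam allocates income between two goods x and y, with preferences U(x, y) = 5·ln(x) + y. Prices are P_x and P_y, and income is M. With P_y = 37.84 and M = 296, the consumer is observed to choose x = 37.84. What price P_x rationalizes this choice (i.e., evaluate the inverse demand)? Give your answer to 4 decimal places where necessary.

P_x = 5

MU_x = 5/x, MU_y = 1. Tangency: 5/x = P_x/P_y.
So x*(P_x,P_y) = 5·P_y/P_x, independent of income; and y* = (M − 5·P_y)/P_y.
Set x* = 37.84 in the demand function and solve for P_x: P_x = 5.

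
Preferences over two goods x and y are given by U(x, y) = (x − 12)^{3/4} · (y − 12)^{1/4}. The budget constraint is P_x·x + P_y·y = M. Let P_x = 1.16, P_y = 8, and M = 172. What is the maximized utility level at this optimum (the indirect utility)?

This is Cobb-Douglas in (x−12, y−12): tangency gives 0.75·P_y·(y−12) = 0.25·P_x·(x−12).
Substituting into the budget: x* = 12 + 0.75·(M − 12·P_x − 12·P_y)/P_x, and y* = 12 + 0.25·(…)/P_y.
Discretionary income = 172 − 12·1.16 − 12·8 = 62.08; x* = 12 + 0.75·62.08/1.16 = 52.1379; y* = 12 + 0.25·62.08/8 = 13.94.
Utility at the optimum: U(52.1379, 13.94) = 18.8199.

V = 18.8199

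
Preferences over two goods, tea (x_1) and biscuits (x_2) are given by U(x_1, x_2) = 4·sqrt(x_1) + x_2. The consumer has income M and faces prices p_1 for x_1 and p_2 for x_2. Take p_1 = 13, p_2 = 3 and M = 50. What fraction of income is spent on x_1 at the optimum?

Utility is quasi-linear in x_2; the FOC for x_1 is 2/√x_1 = p_1/p_2.
Thus x_1* = (2·p_2/p_1)² — independent of M — with the rest of income spent on x_2.
Plugging in: x_1* = (2·3/13)² = 0.213, x_2* = 15.7436.
Expenditure on x_1: 13·0.213 = 2.7692; share = 0.0554.

share on x_1 = 0.0554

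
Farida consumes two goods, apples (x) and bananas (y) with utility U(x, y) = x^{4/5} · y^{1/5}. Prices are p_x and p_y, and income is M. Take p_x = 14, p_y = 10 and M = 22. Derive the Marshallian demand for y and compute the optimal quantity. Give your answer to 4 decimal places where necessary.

Tangency: MRS = 4·y/x = p_x/p_y.
So 0.8·p_y·y = 0.2·p_x·x; combined with the budget, a share 0.8 of income goes to x.
Demand: x*(p_x,p_y,M) = 0.8·M/p_x and y* = 0.2·M/p_y.
At p_x=14, p_y=10, M=22: y* = 0.2·22/10 = 0.44.

y* = 0.44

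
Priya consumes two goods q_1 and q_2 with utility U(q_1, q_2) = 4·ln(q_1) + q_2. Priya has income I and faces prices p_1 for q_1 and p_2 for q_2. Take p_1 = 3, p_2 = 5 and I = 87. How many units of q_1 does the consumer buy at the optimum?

q_1* = 6.6667

Set MRS = p_1/p_2: (4/q_1)/1 = p_1/p_2.
So q_1*(p_1,p_2) = 4·p_2/p_1, independent of income; and q_2* = (I − 4·p_2)/p_2.
At the given prices: q_1* = 4·5/3 = 6.6667.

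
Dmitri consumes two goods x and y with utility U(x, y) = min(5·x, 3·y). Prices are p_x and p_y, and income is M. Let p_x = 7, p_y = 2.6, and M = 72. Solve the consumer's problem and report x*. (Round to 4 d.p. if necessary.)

Leontief preferences: the optimum is at the kink where x/3 = y/5, i.e. y = (5/3)·x.
Budget: p_x·x + p_y·(5/3)·x = M, so (3·p_x + 5·p_y)·x = 3·M.
Demand: x*(p_x,p_y,M) = 3·M/(3·p_x + 5·p_y), y* = 5·M/(3·p_x + 5·p_y).
Here 3·7 + 5·2.6 = 34, giving x* = 6.3529.

x* = 6.3529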